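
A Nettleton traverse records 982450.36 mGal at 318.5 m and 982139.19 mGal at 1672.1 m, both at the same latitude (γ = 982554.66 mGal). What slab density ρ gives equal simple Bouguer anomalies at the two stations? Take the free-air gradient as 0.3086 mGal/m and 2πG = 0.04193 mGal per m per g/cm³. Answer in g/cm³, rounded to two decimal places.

1.88

Δg_obs = 982139.19 − 982450.36 = -311.17 mGal over Δh = 1672.1 − 318.5 = 1353.6 m
Equal Bouguer anomalies ⇒ Δg_obs + (0.3086 − 0.04193ρ)·Δh = 0
0.3086 − 0.04193ρ = −Δg_obs/Δh = 0.22988
ρ = (0.3086 − 0.22988) / 0.04193 = 1.88 g/cm³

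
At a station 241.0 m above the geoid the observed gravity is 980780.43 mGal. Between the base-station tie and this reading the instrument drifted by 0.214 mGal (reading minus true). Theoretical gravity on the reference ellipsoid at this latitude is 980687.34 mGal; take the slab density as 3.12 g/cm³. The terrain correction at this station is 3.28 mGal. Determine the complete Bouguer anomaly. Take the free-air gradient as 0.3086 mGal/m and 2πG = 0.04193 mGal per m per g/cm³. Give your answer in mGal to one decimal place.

139.0

Drift-corrected reading = 980780.43 − (0.214) = 980780.216 mGal
Free-air correction = 0.3086 × 241.0 = 74.37 mGal
Free-air anomaly = 980780.216 − 980687.34 + (74.37) = 167.246 mGal
Bouguer slab correction = 0.04193 × 3.12 × 241.0 = 31.53 mGal
Simple Bouguer anomaly = 167.246 − (31.53) = 135.716 mGal
Complete Bouguer anomaly = 135.716 + 3.28 = 138.996 mGal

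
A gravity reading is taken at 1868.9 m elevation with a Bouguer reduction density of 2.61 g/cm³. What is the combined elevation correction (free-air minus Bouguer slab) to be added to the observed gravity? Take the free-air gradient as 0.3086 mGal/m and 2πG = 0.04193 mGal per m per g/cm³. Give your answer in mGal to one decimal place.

Combined gradient = 0.3086 − 0.04193 × 2.61 = 0.1991627 mGal/m
Combined elevation correction = 0.1991627 × 1868.9 = 372.2 mGal

372.2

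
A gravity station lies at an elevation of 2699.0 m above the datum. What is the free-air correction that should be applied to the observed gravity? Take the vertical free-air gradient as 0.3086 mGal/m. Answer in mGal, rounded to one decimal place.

832.9

Free-air correction = 0.3086 × 2699.0 = 832.9 mGal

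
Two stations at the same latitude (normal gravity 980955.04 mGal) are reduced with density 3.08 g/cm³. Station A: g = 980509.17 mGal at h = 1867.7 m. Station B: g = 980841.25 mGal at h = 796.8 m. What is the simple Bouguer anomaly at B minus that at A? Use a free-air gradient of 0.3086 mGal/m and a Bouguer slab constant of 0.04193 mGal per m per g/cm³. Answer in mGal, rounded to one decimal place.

Δg_SB(A) = 980509.17 − 980955.04 + 0.3086×1867.7 − 0.04193×3.08×1867.7 = -110.70 mGal
Δg_SB(B) = 980841.25 − 980955.04 + 0.3086×796.8 − 0.04193×3.08×796.8 = 29.20 mGal
Difference = 29.20 − (-110.70) = 139.90 mGal

139.9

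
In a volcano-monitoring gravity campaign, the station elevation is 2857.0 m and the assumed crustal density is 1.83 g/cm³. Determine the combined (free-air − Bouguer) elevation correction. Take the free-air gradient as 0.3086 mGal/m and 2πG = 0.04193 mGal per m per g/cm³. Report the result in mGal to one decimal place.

662.4

Combined gradient = 0.3086 − 0.04193 × 1.83 = 0.2318681 mGal/m
Combined elevation correction = 0.2318681 × 2857.0 = 662.4 mGal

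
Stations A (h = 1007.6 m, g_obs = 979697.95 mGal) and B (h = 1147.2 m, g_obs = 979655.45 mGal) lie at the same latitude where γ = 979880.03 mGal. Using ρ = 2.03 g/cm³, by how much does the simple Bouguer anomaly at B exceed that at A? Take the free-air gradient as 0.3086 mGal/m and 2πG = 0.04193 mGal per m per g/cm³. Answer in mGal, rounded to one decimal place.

Δg_SB(A) = 979697.95 − 979880.03 + 0.3086×1007.6 − 0.04193×2.03×1007.6 = 43.10 mGal
Δg_SB(B) = 979655.45 − 979880.03 + 0.3086×1147.2 − 0.04193×2.03×1147.2 = 31.80 mGal
Difference = 31.80 − (43.10) = -11.30 mGal

-11.3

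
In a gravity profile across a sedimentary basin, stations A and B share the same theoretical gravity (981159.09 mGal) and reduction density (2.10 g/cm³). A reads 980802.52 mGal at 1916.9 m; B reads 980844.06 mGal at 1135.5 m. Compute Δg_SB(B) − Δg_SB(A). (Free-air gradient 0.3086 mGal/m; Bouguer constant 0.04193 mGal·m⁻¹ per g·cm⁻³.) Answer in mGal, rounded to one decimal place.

-130.8

Δg_SB(A) = 980802.52 − 981159.09 + 0.3086×1916.9 − 0.04193×2.10×1916.9 = 66.20 mGal
Δg_SB(B) = 980844.06 − 981159.09 + 0.3086×1135.5 − 0.04193×2.10×1135.5 = -64.60 mGal
Difference = -64.60 − (66.20) = -130.80 mGal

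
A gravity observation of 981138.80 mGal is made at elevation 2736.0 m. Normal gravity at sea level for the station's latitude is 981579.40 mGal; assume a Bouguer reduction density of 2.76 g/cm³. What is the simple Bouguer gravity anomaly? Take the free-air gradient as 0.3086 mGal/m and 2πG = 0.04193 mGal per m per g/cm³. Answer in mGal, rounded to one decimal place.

87.1

Free-air correction = 0.3086 × 2736.0 = 844.33 mGal
Free-air anomaly = 981138.80 − 981579.40 + (844.33) = 403.73 mGal
Bouguer slab correction = 0.04193 × 2.76 × 2736.0 = 316.63 mGal
Simple Bouguer anomaly = 403.73 − (316.63) = 87.10 mGal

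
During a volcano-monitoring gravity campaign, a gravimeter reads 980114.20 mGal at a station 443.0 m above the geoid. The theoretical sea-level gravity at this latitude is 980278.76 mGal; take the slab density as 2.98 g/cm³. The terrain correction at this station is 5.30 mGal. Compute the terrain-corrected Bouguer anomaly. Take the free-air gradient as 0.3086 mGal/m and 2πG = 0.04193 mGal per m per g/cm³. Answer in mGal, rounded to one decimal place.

-77.9

Free-air correction = 0.3086 × 443.0 = 136.71 mGal
Free-air anomaly = 980114.20 − 980278.76 + (136.71) = -27.85 mGal
Bouguer slab correction = 0.04193 × 2.98 × 443.0 = 55.35 mGal
Simple Bouguer anomaly = -27.85 − (55.35) = -83.20 mGal
Complete Bouguer anomaly = -83.20 + 5.30 = -77.90 mGal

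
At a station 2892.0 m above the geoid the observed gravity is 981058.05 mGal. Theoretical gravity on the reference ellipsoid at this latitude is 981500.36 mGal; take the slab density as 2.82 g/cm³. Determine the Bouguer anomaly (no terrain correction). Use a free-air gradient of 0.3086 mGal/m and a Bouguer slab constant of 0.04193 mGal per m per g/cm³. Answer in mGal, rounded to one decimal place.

108.2

Free-air correction = 0.3086 × 2892.0 = 892.47 mGal
Free-air anomaly = 981058.05 − 981500.36 + (892.47) = 450.16 mGal
Bouguer slab correction = 0.04193 × 2.82 × 2892.0 = 341.96 mGal
Simple Bouguer anomaly = 450.16 − (341.96) = 108.20 mGal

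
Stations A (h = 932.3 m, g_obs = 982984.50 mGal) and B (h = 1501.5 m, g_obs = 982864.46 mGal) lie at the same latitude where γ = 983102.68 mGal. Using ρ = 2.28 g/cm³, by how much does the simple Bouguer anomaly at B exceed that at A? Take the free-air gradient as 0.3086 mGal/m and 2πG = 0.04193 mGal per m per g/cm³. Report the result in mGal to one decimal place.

1.2

Δg_SB(A) = 982984.50 − 983102.68 + 0.3086×932.3 − 0.04193×2.28×932.3 = 80.40 mGal
Δg_SB(B) = 982864.46 − 983102.68 + 0.3086×1501.5 − 0.04193×2.28×1501.5 = 81.60 mGal
Difference = 81.60 − (80.40) = 1.20 mGal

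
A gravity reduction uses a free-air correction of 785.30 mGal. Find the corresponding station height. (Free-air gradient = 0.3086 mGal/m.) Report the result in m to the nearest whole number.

h = 785.30 / 0.3086 = 2544.72 m

2545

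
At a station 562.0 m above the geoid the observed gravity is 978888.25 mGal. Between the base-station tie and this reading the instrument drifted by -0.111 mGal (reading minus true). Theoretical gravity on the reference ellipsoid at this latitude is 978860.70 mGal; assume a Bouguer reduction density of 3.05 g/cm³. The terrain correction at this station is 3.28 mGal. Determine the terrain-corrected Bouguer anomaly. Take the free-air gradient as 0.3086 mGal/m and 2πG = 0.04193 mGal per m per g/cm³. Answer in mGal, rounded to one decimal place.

Drift-corrected reading = 978888.25 − (-0.111) = 978888.361 mGal
Free-air correction = 0.3086 × 562.0 = 173.43 mGal
Free-air anomaly = 978888.361 − 978860.70 + (173.43) = 201.091 mGal
Bouguer slab correction = 0.04193 × 3.05 × 562.0 = 71.87 mGal
Simple Bouguer anomaly = 201.091 − (71.87) = 129.221 mGal
Complete Bouguer anomaly = 129.221 + 3.28 = 132.501 mGal

132.5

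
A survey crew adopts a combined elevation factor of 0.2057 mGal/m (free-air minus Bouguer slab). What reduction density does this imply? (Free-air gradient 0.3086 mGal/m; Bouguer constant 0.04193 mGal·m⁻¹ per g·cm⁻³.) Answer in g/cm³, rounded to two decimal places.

2.45

0.2057 = 0.3086 − 0.04193 × ρ
ρ = (0.3086 − 0.2057) / 0.04193 = 2.45 g/cm³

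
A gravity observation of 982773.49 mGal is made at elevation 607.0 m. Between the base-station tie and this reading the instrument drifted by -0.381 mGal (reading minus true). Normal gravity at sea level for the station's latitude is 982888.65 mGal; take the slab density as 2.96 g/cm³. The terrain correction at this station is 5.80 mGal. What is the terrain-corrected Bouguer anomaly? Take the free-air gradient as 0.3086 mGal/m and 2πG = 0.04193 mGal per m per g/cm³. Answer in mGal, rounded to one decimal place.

3.0

Drift-corrected reading = 982773.49 − (-0.381) = 982773.871 mGal
Free-air correction = 0.3086 × 607.0 = 187.32 mGal
Free-air anomaly = 982773.871 − 982888.65 + (187.32) = 72.541 mGal
Bouguer slab correction = 0.04193 × 2.96 × 607.0 = 75.34 mGal
Simple Bouguer anomaly = 72.541 − (75.34) = -2.799 mGal
Complete Bouguer anomaly = -2.799 + 5.80 = 3.001 mGal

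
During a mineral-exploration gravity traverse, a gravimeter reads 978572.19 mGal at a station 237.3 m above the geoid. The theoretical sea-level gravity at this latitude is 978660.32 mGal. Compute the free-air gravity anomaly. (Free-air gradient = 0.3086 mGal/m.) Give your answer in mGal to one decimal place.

-14.9

Free-air correction = 0.3086 × 237.3 = 73.23 mGal
Free-air anomaly = 978572.19 − 978660.32 + (73.23) = -14.90 mGal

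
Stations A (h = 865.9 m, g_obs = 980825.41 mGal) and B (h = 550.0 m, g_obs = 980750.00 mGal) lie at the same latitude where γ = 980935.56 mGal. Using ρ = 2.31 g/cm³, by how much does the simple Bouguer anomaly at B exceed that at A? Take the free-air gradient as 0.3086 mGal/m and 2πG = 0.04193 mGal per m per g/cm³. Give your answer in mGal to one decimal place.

Δg_SB(A) = 980825.41 − 980935.56 + 0.3086×865.9 − 0.04193×2.31×865.9 = 73.20 mGal
Δg_SB(B) = 980750.00 − 980935.56 + 0.3086×550.0 − 0.04193×2.31×550.0 = -69.10 mGal
Difference = -69.10 − (73.20) = -142.30 mGal

-142.3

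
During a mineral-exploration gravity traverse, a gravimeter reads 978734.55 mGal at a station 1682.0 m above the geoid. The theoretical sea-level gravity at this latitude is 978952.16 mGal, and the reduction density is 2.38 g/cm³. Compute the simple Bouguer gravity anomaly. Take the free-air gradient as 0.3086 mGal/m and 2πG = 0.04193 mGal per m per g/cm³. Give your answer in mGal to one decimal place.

133.6

Free-air correction = 0.3086 × 1682.0 = 519.07 mGal
Free-air anomaly = 978734.55 − 978952.16 + (519.07) = 301.46 mGal
Bouguer slab correction = 0.04193 × 2.38 × 1682.0 = 167.85 mGal
Simple Bouguer anomaly = 301.46 − (167.85) = 133.61 mGal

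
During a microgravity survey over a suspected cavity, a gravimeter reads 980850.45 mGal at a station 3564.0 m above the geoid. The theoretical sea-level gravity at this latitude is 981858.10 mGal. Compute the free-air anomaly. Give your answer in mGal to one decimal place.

Free-air correction = 0.3086 × 3564.0 = 1099.85 mGal
Free-air anomaly = 980850.45 − 981858.10 + (1099.85) = 92.20 mGal

92.2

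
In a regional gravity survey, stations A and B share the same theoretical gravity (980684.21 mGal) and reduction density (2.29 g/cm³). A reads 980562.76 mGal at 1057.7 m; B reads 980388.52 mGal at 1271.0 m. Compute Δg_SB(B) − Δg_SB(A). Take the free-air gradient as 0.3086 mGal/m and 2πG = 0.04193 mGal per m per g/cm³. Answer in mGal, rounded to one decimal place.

-128.9

Δg_SB(A) = 980562.76 − 980684.21 + 0.3086×1057.7 − 0.04193×2.29×1057.7 = 103.40 mGal
Δg_SB(B) = 980388.52 − 980684.21 + 0.3086×1271.0 − 0.04193×2.29×1271.0 = -25.50 mGal
Difference = -25.50 − (103.40) = -128.90 mGal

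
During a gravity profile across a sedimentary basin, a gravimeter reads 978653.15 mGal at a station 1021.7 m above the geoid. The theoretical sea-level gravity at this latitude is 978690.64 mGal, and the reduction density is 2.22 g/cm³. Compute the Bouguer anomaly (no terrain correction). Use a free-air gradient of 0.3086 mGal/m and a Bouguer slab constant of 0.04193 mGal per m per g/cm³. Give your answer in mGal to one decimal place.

182.7

Free-air correction = 0.3086 × 1021.7 = 315.30 mGal
Free-air anomaly = 978653.15 − 978690.64 + (315.30) = 277.81 mGal
Bouguer slab correction = 0.04193 × 2.22 × 1021.7 = 95.10 mGal
Simple Bouguer anomaly = 277.81 − (95.10) = 182.71 mGal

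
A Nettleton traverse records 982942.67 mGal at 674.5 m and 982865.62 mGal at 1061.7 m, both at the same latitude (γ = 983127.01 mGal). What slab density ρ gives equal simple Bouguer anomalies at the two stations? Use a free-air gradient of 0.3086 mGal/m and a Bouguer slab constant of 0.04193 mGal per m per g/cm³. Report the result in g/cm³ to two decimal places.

2.61

Δg_obs = 982865.62 − 982942.67 = -77.05 mGal over Δh = 1061.7 − 674.5 = 387.2 m
Equal Bouguer anomalies ⇒ Δg_obs + (0.3086 − 0.04193ρ)·Δh = 0
0.3086 − 0.04193ρ = −Δg_obs/Δh = 0.19899
ρ = (0.3086 − 0.19899) / 0.04193 = 2.61 g/cm³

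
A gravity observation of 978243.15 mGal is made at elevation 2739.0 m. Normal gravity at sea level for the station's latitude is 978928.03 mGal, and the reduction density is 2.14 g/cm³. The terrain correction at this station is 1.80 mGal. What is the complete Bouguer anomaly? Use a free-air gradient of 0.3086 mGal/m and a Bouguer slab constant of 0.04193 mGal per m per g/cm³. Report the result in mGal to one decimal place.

Free-air correction = 0.3086 × 2739.0 = 845.26 mGal
Free-air anomaly = 978243.15 − 978928.03 + (845.26) = 160.38 mGal
Bouguer slab correction = 0.04193 × 2.14 × 2739.0 = 245.77 mGal
Simple Bouguer anomaly = 160.38 − (245.77) = -85.39 mGal
Complete Bouguer anomaly = -85.39 + 1.80 = -83.59 mGal

-83.6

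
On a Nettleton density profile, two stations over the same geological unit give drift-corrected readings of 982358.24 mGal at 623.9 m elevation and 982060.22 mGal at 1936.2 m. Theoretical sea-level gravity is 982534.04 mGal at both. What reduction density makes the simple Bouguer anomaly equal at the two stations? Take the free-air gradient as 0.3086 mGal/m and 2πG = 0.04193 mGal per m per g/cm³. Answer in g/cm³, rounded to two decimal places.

Δg_obs = 982060.22 − 982358.24 = -298.02 mGal over Δh = 1936.2 − 623.9 = 1312.3 m
Equal Bouguer anomalies ⇒ Δg_obs + (0.3086 − 0.04193ρ)·Δh = 0
0.3086 − 0.04193ρ = −Δg_obs/Δh = 0.22710
ρ = (0.3086 − 0.22710) / 0.04193 = 1.94 g/cm³

1.94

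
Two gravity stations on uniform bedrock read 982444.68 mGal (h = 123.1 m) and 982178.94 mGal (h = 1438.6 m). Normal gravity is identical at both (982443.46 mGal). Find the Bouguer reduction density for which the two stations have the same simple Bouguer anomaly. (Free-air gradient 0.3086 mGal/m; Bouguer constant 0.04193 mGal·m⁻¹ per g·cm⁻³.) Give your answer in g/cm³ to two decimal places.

Δg_obs = 982178.94 − 982444.68 = -265.74 mGal over Δh = 1438.6 − 123.1 = 1315.5 m
Equal Bouguer anomalies ⇒ Δg_obs + (0.3086 − 0.04193ρ)·Δh = 0
0.3086 − 0.04193ρ = −Δg_obs/Δh = 0.20201
ρ = (0.3086 − 0.20201) / 0.04193 = 2.54 g/cm³

2.54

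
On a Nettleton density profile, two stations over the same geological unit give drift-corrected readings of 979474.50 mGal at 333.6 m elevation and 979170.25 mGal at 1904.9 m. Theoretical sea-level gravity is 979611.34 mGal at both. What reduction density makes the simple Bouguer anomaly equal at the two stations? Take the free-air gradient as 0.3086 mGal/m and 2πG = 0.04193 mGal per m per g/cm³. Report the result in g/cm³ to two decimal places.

Δg_obs = 979170.25 − 979474.50 = -304.25 mGal over Δh = 1904.9 − 333.6 = 1571.3 m
Equal Bouguer anomalies ⇒ Δg_obs + (0.3086 − 0.04193ρ)·Δh = 0
0.3086 − 0.04193ρ = −Δg_obs/Δh = 0.19363
ρ = (0.3086 − 0.19363) / 0.04193 = 2.74 g/cm³

2.74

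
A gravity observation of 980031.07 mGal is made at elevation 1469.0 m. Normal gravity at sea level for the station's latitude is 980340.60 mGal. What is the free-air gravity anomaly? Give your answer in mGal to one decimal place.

143.8

Free-air correction = 0.3086 × 1469.0 = 453.33 mGal
Free-air anomaly = 980031.07 − 980340.60 + (453.33) = 143.80 mGal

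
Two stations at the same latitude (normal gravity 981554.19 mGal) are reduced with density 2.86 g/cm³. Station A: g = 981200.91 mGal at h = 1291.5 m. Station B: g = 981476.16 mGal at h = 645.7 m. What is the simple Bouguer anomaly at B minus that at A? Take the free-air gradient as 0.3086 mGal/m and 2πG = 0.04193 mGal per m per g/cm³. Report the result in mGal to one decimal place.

153.4

Δg_SB(A) = 981200.91 − 981554.19 + 0.3086×1291.5 − 0.04193×2.86×1291.5 = -109.60 mGal
Δg_SB(B) = 981476.16 − 981554.19 + 0.3086×645.7 − 0.04193×2.86×645.7 = 43.80 mGal
Difference = 43.80 − (-109.60) = 153.40 mGal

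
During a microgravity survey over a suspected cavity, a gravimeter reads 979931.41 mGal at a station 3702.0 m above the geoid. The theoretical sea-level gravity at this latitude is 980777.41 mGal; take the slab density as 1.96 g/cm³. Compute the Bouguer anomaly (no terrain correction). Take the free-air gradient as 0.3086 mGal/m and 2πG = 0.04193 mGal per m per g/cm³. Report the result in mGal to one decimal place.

Free-air correction = 0.3086 × 3702.0 = 1142.44 mGal
Free-air anomaly = 979931.41 − 980777.41 + (1142.44) = 296.44 mGal
Bouguer slab correction = 0.04193 × 1.96 × 3702.0 = 304.24 mGal
Simple Bouguer anomaly = 296.44 − (304.24) = -7.80 mGal

-7.8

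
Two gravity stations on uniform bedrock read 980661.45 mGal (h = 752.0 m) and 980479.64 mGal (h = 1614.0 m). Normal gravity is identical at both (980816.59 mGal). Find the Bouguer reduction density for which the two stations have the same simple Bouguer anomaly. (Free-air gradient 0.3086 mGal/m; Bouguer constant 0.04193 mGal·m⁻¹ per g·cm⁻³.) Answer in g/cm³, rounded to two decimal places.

2.33

Δg_obs = 980479.64 − 980661.45 = -181.81 mGal over Δh = 1614.0 − 752.0 = 862.0 m
Equal Bouguer anomalies ⇒ Δg_obs + (0.3086 − 0.04193ρ)·Δh = 0
0.3086 − 0.04193ρ = −Δg_obs/Δh = 0.21092
ρ = (0.3086 − 0.21092) / 0.04193 = 2.33 g/cm³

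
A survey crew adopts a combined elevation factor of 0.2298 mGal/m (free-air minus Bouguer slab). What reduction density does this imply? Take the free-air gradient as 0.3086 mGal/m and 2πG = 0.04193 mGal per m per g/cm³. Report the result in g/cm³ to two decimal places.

0.2298 = 0.3086 − 0.04193 × ρ
ρ = (0.3086 − 0.2298) / 0.04193 = 1.88 g/cm³

1.88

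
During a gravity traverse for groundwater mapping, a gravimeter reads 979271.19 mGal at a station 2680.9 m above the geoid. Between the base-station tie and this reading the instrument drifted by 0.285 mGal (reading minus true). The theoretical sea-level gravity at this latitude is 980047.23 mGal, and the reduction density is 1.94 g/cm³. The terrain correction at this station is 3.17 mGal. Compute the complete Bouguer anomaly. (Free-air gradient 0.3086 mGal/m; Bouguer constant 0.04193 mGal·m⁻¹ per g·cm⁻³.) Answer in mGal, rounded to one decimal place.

-163.9

Drift-corrected reading = 979271.19 − (0.285) = 979270.905 mGal
Free-air correction = 0.3086 × 2680.9 = 827.33 mGal
Free-air anomaly = 979270.905 − 980047.23 + (827.33) = 51.005 mGal
Bouguer slab correction = 0.04193 × 1.94 × 2680.9 = 218.08 mGal
Simple Bouguer anomaly = 51.005 − (218.08) = -167.075 mGal
Complete Bouguer anomaly = -167.075 + 3.17 = -163.905 mGal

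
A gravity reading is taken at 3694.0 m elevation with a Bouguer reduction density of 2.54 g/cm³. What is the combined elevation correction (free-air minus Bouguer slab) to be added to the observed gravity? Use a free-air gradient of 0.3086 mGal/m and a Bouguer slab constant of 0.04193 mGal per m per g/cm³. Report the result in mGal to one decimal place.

746.5

Combined gradient = 0.3086 − 0.04193 × 2.54 = 0.2020978 mGal/m
Combined elevation correction = 0.2020978 × 3694.0 = 746.5 mGal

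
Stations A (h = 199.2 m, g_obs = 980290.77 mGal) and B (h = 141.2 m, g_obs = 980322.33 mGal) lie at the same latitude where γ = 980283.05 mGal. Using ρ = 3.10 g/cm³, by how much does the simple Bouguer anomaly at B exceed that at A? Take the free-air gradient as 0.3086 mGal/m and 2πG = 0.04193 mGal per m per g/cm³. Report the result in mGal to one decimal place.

21.2

Δg_SB(A) = 980290.77 − 980283.05 + 0.3086×199.2 − 0.04193×3.10×199.2 = 43.30 mGal
Δg_SB(B) = 980322.33 − 980283.05 + 0.3086×141.2 − 0.04193×3.10×141.2 = 64.50 mGal
Difference = 64.50 − (43.30) = 21.20 mGal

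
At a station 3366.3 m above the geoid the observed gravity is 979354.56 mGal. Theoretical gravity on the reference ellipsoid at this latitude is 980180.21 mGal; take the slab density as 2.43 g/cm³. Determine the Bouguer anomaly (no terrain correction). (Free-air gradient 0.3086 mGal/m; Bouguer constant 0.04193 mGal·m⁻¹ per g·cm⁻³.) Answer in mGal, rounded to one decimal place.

Free-air correction = 0.3086 × 3366.3 = 1038.84 mGal
Free-air anomaly = 979354.56 − 980180.21 + (1038.84) = 213.19 mGal
Bouguer slab correction = 0.04193 × 2.43 × 3366.3 = 342.99 mGal
Simple Bouguer anomaly = 213.19 − (342.99) = -129.80 mGal

-129.8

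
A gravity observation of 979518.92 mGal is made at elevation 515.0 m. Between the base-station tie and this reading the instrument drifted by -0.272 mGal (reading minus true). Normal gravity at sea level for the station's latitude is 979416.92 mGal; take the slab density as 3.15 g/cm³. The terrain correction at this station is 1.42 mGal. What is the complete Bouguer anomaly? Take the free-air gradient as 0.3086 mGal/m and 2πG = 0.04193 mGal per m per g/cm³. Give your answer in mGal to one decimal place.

Drift-corrected reading = 979518.92 − (-0.272) = 979519.192 mGal
Free-air correction = 0.3086 × 515.0 = 158.93 mGal
Free-air anomaly = 979519.192 − 979416.92 + (158.93) = 261.202 mGal
Bouguer slab correction = 0.04193 × 3.15 × 515.0 = 68.02 mGal
Simple Bouguer anomaly = 261.202 − (68.02) = 193.182 mGal
Complete Bouguer anomaly = 193.182 + 1.42 = 194.602 mGal

194.6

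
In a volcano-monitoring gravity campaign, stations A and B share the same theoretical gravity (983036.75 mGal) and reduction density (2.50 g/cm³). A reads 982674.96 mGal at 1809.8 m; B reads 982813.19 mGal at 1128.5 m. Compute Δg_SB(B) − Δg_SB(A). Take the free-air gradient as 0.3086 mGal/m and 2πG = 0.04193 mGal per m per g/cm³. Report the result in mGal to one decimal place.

-0.6

Δg_SB(A) = 982674.96 − 983036.75 + 0.3086×1809.8 − 0.04193×2.50×1809.8 = 7.00 mGal
Δg_SB(B) = 982813.19 − 983036.75 + 0.3086×1128.5 − 0.04193×2.50×1128.5 = 6.40 mGal
Difference = 6.40 − (7.00) = -0.60 mGal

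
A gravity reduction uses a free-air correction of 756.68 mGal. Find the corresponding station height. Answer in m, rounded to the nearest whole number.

2452

h = 756.68 / 0.3086 = 2451.98 m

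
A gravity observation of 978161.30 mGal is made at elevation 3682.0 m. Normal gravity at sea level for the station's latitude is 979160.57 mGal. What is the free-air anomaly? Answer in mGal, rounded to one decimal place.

Free-air correction = 0.3086 × 3682.0 = 1136.27 mGal
Free-air anomaly = 978161.30 − 979160.57 + (1136.27) = 137.00 mGal

137.0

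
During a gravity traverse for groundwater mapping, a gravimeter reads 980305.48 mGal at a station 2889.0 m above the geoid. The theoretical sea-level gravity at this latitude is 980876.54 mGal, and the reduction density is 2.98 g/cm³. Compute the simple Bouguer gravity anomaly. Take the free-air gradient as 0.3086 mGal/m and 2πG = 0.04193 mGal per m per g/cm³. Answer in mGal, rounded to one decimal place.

-40.5

Free-air correction = 0.3086 × 2889.0 = 891.55 mGal
Free-air anomaly = 980305.48 − 980876.54 + (891.55) = 320.49 mGal
Bouguer slab correction = 0.04193 × 2.98 × 2889.0 = 360.98 mGal
Simple Bouguer anomaly = 320.49 − (360.98) = -40.49 mGal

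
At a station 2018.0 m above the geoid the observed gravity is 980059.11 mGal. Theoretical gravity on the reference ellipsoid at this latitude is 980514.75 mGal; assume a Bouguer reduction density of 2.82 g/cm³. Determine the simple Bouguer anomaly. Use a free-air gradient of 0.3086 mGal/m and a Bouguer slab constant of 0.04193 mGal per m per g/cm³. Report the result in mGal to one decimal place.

Free-air correction = 0.3086 × 2018.0 = 622.75 mGal
Free-air anomaly = 980059.11 − 980514.75 + (622.75) = 167.11 mGal
Bouguer slab correction = 0.04193 × 2.82 × 2018.0 = 238.61 mGal
Simple Bouguer anomaly = 167.11 − (238.61) = -71.50 mGal

-71.5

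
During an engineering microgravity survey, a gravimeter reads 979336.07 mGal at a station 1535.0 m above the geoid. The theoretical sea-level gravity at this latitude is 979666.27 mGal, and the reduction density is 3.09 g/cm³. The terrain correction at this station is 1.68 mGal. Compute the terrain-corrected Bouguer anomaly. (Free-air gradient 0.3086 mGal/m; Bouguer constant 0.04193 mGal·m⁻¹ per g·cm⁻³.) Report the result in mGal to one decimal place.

-53.7

Free-air correction = 0.3086 × 1535.0 = 473.70 mGal
Free-air anomaly = 979336.07 − 979666.27 + (473.70) = 143.50 mGal
Bouguer slab correction = 0.04193 × 3.09 × 1535.0 = 198.88 mGal
Simple Bouguer anomaly = 143.50 − (198.88) = -55.38 mGal
Complete Bouguer anomaly = -55.38 + 1.68 = -53.70 mGal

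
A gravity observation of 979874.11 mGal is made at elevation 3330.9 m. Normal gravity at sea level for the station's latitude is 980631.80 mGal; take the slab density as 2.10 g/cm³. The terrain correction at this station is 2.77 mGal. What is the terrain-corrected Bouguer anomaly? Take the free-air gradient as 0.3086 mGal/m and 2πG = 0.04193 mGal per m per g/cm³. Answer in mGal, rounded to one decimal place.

-20.3

Free-air correction = 0.3086 × 3330.9 = 1027.92 mGal
Free-air anomaly = 979874.11 − 980631.80 + (1027.92) = 270.23 mGal
Bouguer slab correction = 0.04193 × 2.10 × 3330.9 = 293.30 mGal
Simple Bouguer anomaly = 270.23 − (293.30) = -23.07 mGal
Complete Bouguer anomaly = -23.07 + 2.77 = -20.30 mGal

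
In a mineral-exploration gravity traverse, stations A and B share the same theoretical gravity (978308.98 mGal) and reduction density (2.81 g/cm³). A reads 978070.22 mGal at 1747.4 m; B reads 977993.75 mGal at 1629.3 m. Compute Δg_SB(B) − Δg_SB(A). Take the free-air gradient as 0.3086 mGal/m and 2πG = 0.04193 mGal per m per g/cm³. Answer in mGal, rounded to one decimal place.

-99.0

Δg_SB(A) = 978070.22 − 978308.98 + 0.3086×1747.4 − 0.04193×2.81×1747.4 = 94.60 mGal
Δg_SB(B) = 977993.75 − 978308.98 + 0.3086×1629.3 − 0.04193×2.81×1629.3 = -4.40 mGal
Difference = -4.40 − (94.60) = -99.00 mGal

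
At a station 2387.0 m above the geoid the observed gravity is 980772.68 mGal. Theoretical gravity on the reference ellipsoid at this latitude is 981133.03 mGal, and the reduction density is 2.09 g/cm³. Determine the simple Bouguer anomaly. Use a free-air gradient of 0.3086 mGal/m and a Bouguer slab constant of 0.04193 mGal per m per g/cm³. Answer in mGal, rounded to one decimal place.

Free-air correction = 0.3086 × 2387.0 = 736.63 mGal
Free-air anomaly = 980772.68 − 981133.03 + (736.63) = 376.28 mGal
Bouguer slab correction = 0.04193 × 2.09 × 2387.0 = 209.18 mGal
Simple Bouguer anomaly = 376.28 − (209.18) = 167.10 mGal

167.1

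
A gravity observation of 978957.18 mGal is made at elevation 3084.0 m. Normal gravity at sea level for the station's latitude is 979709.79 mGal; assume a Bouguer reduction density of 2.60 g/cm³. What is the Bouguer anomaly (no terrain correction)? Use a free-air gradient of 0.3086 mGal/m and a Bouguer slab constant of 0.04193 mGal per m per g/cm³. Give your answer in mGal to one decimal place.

Free-air correction = 0.3086 × 3084.0 = 951.72 mGal
Free-air anomaly = 978957.18 − 979709.79 + (951.72) = 199.11 mGal
Bouguer slab correction = 0.04193 × 2.60 × 3084.0 = 336.21 mGal
Simple Bouguer anomaly = 199.11 − (336.21) = -137.10 mGal

-137.1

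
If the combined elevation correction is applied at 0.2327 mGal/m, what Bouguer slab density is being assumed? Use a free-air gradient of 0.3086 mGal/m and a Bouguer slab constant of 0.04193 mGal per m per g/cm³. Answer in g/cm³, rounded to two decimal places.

1.81

0.2327 = 0.3086 − 0.04193 × ρ
ρ = (0.3086 − 0.2327) / 0.04193 = 1.81 g/cm³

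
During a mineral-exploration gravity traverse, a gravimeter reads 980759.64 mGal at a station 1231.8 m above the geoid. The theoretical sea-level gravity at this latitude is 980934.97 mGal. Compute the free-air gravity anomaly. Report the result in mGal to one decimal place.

204.8

Free-air correction = 0.3086 × 1231.8 = 380.13 mGal
Free-air anomaly = 980759.64 − 980934.97 + (380.13) = 204.80 mGal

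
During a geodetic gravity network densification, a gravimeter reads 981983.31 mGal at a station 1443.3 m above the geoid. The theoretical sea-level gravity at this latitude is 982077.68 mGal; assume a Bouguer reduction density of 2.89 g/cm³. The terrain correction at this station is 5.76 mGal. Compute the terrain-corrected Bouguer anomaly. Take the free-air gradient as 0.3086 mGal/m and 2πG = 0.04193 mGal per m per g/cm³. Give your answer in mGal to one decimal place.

Free-air correction = 0.3086 × 1443.3 = 445.40 mGal
Free-air anomaly = 981983.31 − 982077.68 + (445.40) = 351.03 mGal
Bouguer slab correction = 0.04193 × 2.89 × 1443.3 = 174.90 mGal
Simple Bouguer anomaly = 351.03 − (174.90) = 176.13 mGal
Complete Bouguer anomaly = 176.13 + 5.76 = 181.89 mGal

181.9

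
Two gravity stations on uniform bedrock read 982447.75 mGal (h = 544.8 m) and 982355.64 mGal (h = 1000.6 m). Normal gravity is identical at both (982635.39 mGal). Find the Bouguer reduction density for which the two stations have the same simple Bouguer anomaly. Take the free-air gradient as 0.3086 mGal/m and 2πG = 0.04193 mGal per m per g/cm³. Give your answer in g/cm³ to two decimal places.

Δg_obs = 982355.64 − 982447.75 = -92.11 mGal over Δh = 1000.6 − 544.8 = 455.8 m
Equal Bouguer anomalies ⇒ Δg_obs + (0.3086 − 0.04193ρ)·Δh = 0
0.3086 − 0.04193ρ = −Δg_obs/Δh = 0.20208
ρ = (0.3086 − 0.20208) / 0.04193 = 2.54 g/cm³

2.54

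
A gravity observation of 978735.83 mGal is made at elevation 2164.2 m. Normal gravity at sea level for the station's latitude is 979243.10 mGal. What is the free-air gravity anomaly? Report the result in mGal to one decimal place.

160.6

Free-air correction = 0.3086 × 2164.2 = 667.87 mGal
Free-air anomaly = 978735.83 − 979243.10 + (667.87) = 160.60 mGal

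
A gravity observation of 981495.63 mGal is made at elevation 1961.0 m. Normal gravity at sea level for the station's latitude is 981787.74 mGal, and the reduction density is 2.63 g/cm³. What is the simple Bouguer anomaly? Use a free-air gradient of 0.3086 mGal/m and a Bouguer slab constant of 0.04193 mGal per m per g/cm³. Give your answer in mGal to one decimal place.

Free-air correction = 0.3086 × 1961.0 = 605.16 mGal
Free-air anomaly = 981495.63 − 981787.74 + (605.16) = 313.05 mGal
Bouguer slab correction = 0.04193 × 2.63 × 1961.0 = 216.25 mGal
Simple Bouguer anomaly = 313.05 − (216.25) = 96.80 mGal

96.8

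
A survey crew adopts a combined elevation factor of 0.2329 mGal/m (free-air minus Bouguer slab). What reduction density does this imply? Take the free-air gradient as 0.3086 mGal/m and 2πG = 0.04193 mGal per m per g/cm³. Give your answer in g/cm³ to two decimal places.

0.2329 = 0.3086 − 0.04193 × ρ
ρ = (0.3086 − 0.2329) / 0.04193 = 1.81 g/cm³

1.81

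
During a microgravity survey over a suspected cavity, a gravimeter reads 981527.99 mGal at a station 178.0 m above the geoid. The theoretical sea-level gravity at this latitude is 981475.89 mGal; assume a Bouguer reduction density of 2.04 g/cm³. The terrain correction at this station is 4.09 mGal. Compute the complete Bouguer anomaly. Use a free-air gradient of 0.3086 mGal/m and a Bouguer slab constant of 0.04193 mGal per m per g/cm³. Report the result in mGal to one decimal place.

95.9

Free-air correction = 0.3086 × 178.0 = 54.93 mGal
Free-air anomaly = 981527.99 − 981475.89 + (54.93) = 107.03 mGal
Bouguer slab correction = 0.04193 × 2.04 × 178.0 = 15.23 mGal
Simple Bouguer anomaly = 107.03 − (15.23) = 91.80 mGal
Complete Bouguer anomaly = 91.80 + 4.09 = 95.89 mGal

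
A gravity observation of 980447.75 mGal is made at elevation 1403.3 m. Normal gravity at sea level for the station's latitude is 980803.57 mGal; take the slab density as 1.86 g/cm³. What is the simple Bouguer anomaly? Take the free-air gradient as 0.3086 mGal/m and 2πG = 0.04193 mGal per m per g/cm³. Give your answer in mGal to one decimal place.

-32.2

Free-air correction = 0.3086 × 1403.3 = 433.06 mGal
Free-air anomaly = 980447.75 − 980803.57 + (433.06) = 77.24 mGal
Bouguer slab correction = 0.04193 × 1.86 × 1403.3 = 109.44 mGal
Simple Bouguer anomaly = 77.24 − (109.44) = -32.20 mGal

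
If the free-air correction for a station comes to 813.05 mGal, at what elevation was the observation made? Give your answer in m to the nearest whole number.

h = 813.05 / 0.3086 = 2634.64 m

2635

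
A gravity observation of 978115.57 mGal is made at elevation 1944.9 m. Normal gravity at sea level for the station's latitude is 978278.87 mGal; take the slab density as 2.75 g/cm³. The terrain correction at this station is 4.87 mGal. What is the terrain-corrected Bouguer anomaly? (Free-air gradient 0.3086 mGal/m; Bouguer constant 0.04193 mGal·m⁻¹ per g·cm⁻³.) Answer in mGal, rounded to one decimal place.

217.5

Free-air correction = 0.3086 × 1944.9 = 600.20 mGal
Free-air anomaly = 978115.57 − 978278.87 + (600.20) = 436.90 mGal
Bouguer slab correction = 0.04193 × 2.75 × 1944.9 = 224.26 mGal
Simple Bouguer anomaly = 436.90 − (224.26) = 212.64 mGal
Complete Bouguer anomaly = 212.64 + 4.87 = 217.51 mGal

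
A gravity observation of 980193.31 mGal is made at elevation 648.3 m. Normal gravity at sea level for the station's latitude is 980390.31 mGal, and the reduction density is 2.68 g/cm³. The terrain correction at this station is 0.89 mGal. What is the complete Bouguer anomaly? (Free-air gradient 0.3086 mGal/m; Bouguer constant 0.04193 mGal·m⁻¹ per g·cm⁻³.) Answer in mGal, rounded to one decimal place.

Free-air correction = 0.3086 × 648.3 = 200.07 mGal
Free-air anomaly = 980193.31 − 980390.31 + (200.07) = 3.07 mGal
Bouguer slab correction = 0.04193 × 2.68 × 648.3 = 72.85 mGal
Simple Bouguer anomaly = 3.07 − (72.85) = -69.78 mGal
Complete Bouguer anomaly = -69.78 + 0.89 = -68.89 mGal

-68.9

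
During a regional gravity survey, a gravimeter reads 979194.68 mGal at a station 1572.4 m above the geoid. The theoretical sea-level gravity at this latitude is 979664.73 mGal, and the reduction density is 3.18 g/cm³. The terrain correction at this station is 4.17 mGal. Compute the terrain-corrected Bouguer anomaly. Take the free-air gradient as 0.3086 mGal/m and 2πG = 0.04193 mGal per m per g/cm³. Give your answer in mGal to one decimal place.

Free-air correction = 0.3086 × 1572.4 = 485.24 mGal
Free-air anomaly = 979194.68 − 979664.73 + (485.24) = 15.19 mGal
Bouguer slab correction = 0.04193 × 3.18 × 1572.4 = 209.66 mGal
Simple Bouguer anomaly = 15.19 − (209.66) = -194.47 mGal
Complete Bouguer anomaly = -194.47 + 4.17 = -190.30 mGal

-190.3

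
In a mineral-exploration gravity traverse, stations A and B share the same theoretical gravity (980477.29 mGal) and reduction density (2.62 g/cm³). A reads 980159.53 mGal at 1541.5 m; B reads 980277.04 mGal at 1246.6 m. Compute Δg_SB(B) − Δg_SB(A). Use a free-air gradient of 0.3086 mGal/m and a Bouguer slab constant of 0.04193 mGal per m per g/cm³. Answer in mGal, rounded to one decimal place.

Δg_SB(A) = 980159.53 − 980477.29 + 0.3086×1541.5 − 0.04193×2.62×1541.5 = -11.40 mGal
Δg_SB(B) = 980277.04 − 980477.29 + 0.3086×1246.6 − 0.04193×2.62×1246.6 = 47.50 mGal
Difference = 47.50 − (-11.40) = 58.90 mGal

58.9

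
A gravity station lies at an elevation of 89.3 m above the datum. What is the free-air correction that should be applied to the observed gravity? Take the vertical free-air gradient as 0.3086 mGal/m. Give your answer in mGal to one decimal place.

27.6

Free-air correction = 0.3086 × 89.3 = 27.6 mGal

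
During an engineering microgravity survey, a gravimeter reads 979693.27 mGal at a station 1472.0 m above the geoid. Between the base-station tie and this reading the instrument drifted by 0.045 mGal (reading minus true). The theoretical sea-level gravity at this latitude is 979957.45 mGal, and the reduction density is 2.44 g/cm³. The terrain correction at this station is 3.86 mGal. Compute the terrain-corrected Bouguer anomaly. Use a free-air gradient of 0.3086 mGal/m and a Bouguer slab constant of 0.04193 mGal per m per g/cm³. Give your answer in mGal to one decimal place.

Drift-corrected reading = 979693.27 − (0.045) = 979693.225 mGal
Free-air correction = 0.3086 × 1472.0 = 454.26 mGal
Free-air anomaly = 979693.225 − 979957.45 + (454.26) = 190.035 mGal
Bouguer slab correction = 0.04193 × 2.44 × 1472.0 = 150.60 mGal
Simple Bouguer anomaly = 190.035 − (150.60) = 39.435 mGal
Complete Bouguer anomaly = 39.435 + 3.86 = 43.295 mGal

43.3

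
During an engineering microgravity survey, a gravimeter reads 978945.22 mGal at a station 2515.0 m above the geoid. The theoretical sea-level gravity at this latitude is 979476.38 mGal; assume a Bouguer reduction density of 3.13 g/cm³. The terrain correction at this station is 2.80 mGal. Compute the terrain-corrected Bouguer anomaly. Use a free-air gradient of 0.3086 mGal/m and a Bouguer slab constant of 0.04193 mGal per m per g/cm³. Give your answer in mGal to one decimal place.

Free-air correction = 0.3086 × 2515.0 = 776.13 mGal
Free-air anomaly = 978945.22 − 979476.38 + (776.13) = 244.97 mGal
Bouguer slab correction = 0.04193 × 3.13 × 2515.0 = 330.07 mGal
Simple Bouguer anomaly = 244.97 − (330.07) = -85.10 mGal
Complete Bouguer anomaly = -85.10 + 2.80 = -82.30 mGal

-82.3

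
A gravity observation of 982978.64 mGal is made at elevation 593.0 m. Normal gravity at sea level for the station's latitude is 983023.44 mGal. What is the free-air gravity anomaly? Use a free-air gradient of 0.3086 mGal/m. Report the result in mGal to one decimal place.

138.2

Free-air correction = 0.3086 × 593.0 = 183.00 mGal
Free-air anomaly = 982978.64 − 983023.44 + (183.00) = 138.20 mGal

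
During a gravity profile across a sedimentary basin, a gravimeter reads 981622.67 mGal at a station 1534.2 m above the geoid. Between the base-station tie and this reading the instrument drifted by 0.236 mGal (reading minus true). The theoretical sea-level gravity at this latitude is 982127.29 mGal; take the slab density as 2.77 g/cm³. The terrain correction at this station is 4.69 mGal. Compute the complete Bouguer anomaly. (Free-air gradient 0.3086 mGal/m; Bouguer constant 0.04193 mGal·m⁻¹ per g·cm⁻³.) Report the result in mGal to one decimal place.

-204.9

Drift-corrected reading = 981622.67 − (0.236) = 981622.434 mGal
Free-air correction = 0.3086 × 1534.2 = 473.45 mGal
Free-air anomaly = 981622.434 − 982127.29 + (473.45) = -31.406 mGal
Bouguer slab correction = 0.04193 × 2.77 × 1534.2 = 178.19 mGal
Simple Bouguer anomaly = -31.406 − (178.19) = -209.596 mGal
Complete Bouguer anomaly = -209.596 + 4.69 = -204.906 mGal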